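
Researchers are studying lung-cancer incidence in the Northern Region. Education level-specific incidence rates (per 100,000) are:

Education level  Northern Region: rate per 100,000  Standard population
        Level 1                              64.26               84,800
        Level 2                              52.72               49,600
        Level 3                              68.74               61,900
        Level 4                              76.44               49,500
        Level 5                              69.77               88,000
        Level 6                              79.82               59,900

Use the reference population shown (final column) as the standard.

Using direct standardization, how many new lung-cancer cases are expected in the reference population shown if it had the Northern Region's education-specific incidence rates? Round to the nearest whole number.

Expected new lung-cancer cases = Σ (standard pop × education-specific rate ÷ 100,000)
= 84,800×64.26/100,000 + 49,600×52.72/100,000 + 61,900×68.74/100,000 + 49,500×76.44/100,000 + 88,000×69.77/100,000 + 59,900×79.82/100,000
= 54.49 + 26.15 + 42.55 + 37.84 + 61.40 + 47.81 = 270.24.

270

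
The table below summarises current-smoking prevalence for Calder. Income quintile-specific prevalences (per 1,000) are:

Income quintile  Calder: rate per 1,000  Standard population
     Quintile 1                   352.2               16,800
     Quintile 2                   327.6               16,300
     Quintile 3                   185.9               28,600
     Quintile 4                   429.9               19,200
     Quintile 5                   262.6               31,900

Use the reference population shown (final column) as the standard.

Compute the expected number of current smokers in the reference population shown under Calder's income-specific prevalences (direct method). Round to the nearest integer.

Expected current smokers = Σ (standard pop × income-specific rate ÷ 1,000)
= 16,800×352.2/1,000 + 16,300×327.6/1,000 + 28,600×185.9/1,000 + 19,200×429.9/1,000 + 31,900×262.6/1,000
= 5916.96 + 5339.88 + 5316.74 + 8254.08 + 8376.94 = 33204.60.

33205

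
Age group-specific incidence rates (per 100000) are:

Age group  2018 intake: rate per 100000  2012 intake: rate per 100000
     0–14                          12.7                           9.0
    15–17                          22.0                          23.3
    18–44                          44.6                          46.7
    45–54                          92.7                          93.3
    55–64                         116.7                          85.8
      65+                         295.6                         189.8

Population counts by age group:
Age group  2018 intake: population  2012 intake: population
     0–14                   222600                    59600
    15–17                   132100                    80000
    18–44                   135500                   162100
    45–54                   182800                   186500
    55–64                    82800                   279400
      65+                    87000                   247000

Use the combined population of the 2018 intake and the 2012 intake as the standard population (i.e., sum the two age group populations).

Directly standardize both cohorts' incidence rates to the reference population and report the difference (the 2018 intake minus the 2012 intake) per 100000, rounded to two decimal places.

Combined standard total = 1857400; weights = 0.1519, 0.1142, 0.1602, 0.1988, 0.1950, 0.1798.
The 2018 intake: 0.1519×12.7 + 0.1142×22.0 + 0.1602×44.6 + 0.1988×92.7 + 0.1950×116.7 + 0.1798×295.6 = 105.9311 per 100000.
The 2012 intake: 0.1519×9.0 + 0.1142×23.3 + 0.1602×46.7 + 0.1988×93.3 + 0.1950×85.8 + 0.1798×189.8 = 80.9224 per 100000.
Difference = 105.9311 − 80.9224 = 25.0086.

25.01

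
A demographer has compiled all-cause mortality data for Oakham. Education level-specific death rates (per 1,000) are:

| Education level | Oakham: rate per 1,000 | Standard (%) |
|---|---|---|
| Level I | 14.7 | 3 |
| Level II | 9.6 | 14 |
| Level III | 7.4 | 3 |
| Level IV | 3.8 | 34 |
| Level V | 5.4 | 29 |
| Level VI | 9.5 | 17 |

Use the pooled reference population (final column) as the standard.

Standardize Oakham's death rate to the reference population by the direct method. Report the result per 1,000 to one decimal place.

Standard weights: 0.03, 0.14, 0.03, 0.34, 0.29, 0.17.
Standardized rate: 0.0300×14.7 + 0.1400×9.6 + 0.0300×7.4 + 0.3400×3.8 + 0.2900×5.4 + 0.1700×9.5 = 6.4800 per 1,000.

6.5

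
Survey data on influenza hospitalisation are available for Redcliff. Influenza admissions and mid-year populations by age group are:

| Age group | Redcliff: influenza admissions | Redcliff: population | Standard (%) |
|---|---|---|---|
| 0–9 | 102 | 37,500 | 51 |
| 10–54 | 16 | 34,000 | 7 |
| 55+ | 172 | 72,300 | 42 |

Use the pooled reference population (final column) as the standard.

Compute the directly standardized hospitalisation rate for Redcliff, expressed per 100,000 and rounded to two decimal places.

Age-specific rates per 100,000 for Redcliff: 272.00, 47.06, 237.90.
Standard weights: 0.51, 0.07, 0.42.
Standardized rate: 0.5100×272.00 + 0.0700×47.06 + 0.4200×237.90 = 241.9311 per 100,000.

241.93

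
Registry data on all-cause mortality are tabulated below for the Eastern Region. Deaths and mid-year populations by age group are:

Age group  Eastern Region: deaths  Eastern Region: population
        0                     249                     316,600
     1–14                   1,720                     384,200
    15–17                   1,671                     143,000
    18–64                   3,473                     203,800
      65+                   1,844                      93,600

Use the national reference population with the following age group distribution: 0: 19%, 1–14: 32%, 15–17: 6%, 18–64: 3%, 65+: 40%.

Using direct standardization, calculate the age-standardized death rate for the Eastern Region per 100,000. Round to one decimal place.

1067.5

Age-specific rates per 100,000 for the Eastern Region: 78.65, 447.68, 1168.53, 1704.12, 1970.09.
Standard weights: 0.19, 0.32, 0.06, 0.03, 0.40.
Standardized rate: 0.1900×78.65 + 0.3200×447.68 + 0.0600×1168.53 + 0.0300×1704.12 + 0.4000×1970.09 = 1067.4716 per 100,000.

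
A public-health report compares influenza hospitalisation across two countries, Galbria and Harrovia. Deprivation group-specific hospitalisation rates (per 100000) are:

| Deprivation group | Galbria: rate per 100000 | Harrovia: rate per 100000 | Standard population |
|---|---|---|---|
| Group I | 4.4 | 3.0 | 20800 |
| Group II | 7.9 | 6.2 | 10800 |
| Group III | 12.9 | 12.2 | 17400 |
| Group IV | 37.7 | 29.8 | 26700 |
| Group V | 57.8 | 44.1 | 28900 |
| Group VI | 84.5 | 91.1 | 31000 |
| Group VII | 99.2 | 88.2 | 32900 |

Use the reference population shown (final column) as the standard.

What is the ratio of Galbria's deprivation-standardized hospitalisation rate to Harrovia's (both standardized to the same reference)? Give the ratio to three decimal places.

1.101

Standard total = 168500; weights = 0.1234, 0.0641, 0.1033, 0.1585, 0.1715, 0.1840, 0.1953.
Galbria: 0.1234×4.4 + 0.0641×7.9 + 0.1033×12.9 + 0.1585×37.7 + 0.1715×57.8 + 0.1840×84.5 + 0.1953×99.2 = 53.1839 per 100000.
Harrovia: 0.1234×3.0 + 0.0641×6.2 + 0.1033×12.2 + 0.1585×29.8 + 0.1715×44.1 + 0.1840×91.1 + 0.1953×88.2 = 48.2948 per 100000.
Ratio = 53.1839 ÷ 48.2948 = 1.10124.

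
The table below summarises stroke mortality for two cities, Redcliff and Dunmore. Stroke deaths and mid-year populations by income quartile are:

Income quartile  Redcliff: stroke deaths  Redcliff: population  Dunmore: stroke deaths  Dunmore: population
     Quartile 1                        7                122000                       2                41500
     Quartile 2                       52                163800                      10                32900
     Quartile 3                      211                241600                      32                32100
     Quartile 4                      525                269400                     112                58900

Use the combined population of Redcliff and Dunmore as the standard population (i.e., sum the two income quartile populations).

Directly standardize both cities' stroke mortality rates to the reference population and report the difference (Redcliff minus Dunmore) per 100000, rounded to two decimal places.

-1.47

Income-specific rates per 100000 for Redcliff: 5.74, 31.75, 87.33, 194.88.
For Dunmore: 4.82, 30.40, 99.69, 190.15.
Combined standard total = 962200; weights = 0.1699, 0.2044, 0.2845, 0.3412.
Redcliff: 0.1699×5.74 + 0.2044×31.75 + 0.2845×87.33 + 0.3412×194.88 = 98.7989 per 100000.
Dunmore: 0.1699×4.82 + 0.2044×30.40 + 0.2845×99.69 + 0.3412×190.15 = 100.2687 per 100000.
Difference = 98.7989 − 100.2687 = -1.4699.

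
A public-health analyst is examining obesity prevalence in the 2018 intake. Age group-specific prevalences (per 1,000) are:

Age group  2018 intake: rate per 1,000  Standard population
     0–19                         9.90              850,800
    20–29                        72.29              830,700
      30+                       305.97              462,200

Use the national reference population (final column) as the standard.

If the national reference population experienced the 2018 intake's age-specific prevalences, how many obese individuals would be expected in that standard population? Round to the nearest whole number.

Expected obese individuals = Σ (standard pop × age-specific rate ÷ 1,000)
= 850,800×9.90/1,000 + 830,700×72.29/1,000 + 462,200×305.97/1,000
= 8422.92 + 60051.30 + 141419.33 = 209893.56.

209894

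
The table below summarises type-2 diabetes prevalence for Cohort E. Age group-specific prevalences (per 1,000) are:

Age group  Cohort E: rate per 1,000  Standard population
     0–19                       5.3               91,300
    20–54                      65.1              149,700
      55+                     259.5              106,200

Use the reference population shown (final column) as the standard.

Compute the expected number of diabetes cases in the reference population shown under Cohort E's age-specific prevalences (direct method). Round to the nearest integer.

37788

Expected diabetes cases = Σ (standard pop × age-specific rate ÷ 1,000)
= 91,300×5.3/1,000 + 149,700×65.1/1,000 + 106,200×259.5/1,000
= 483.89 + 9745.47 + 27558.90 = 37788.26.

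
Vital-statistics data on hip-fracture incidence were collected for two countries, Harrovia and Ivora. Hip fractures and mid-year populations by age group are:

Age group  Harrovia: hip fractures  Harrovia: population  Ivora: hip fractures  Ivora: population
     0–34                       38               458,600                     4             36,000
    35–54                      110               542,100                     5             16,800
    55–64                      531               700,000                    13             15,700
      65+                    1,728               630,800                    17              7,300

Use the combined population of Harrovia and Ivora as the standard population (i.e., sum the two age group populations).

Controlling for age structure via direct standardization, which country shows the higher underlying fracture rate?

Age-specific rates per 100,000 for Harrovia: 8.29, 20.29, 75.86, 273.94.
For Ivora: 11.11, 29.76, 82.80, 232.88.
Combined standard total = 2,407,300; weights = 0.2055, 0.2322, 0.2973, 0.2651.
Harrovia: 0.2055×8.29 + 0.2322×20.29 + 0.2973×75.86 + 0.2651×273.94 = 101.5785 per 100,000.
Ivora: 0.2055×11.11 + 0.2322×29.76 + 0.2973×82.80 + 0.2651×232.88 = 95.5385 per 100,000.

Harrovia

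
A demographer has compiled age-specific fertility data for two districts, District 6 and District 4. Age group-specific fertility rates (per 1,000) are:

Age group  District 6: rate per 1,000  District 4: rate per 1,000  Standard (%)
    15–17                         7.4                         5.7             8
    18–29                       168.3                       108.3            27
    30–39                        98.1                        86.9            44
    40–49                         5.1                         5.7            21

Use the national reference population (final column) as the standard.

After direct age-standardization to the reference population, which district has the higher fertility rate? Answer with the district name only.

District 6

Standard weights: 0.08, 0.27, 0.44, 0.21.
District 6: 0.0800×7.4 + 0.2700×168.3 + 0.4400×98.1 + 0.2100×5.1 = 90.2680 per 1,000.
District 4: 0.0800×5.7 + 0.2700×108.3 + 0.4400×86.9 + 0.2100×5.7 = 69.1300 per 1,000.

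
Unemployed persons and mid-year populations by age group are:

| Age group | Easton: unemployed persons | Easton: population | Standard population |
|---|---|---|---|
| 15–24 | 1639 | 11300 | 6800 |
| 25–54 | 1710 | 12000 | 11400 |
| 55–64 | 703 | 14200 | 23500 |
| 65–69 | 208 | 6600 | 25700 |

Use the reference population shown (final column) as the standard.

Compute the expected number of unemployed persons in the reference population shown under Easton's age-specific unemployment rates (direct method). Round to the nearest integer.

4584

Age-specific rates per 1000 for Easton: 145.044, 142.500, 49.507, 31.515.
Expected unemployed persons = Σ (standard pop × age-specific rate ÷ 1000)
= 6800×145.044/1000 + 11400×142.500/1000 + 23500×49.507/1000 + 25700×31.515/1000
= 986.30 + 1624.50 + 1163.42 + 809.94 = 4584.16.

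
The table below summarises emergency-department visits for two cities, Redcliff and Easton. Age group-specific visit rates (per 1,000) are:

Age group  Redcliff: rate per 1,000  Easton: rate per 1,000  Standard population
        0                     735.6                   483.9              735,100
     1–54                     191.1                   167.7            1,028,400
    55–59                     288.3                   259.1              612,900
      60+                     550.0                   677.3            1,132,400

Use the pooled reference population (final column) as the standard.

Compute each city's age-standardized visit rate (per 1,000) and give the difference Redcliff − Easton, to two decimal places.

23.61

Standard total = 3,508,800; weights = 0.2095, 0.2931, 0.1747, 0.3227.
Redcliff: 0.2095×735.6 + 0.2931×191.1 + 0.1747×288.3 + 0.3227×550.0 = 437.9805 per 1,000.
Easton: 0.2095×483.9 + 0.2931×167.7 + 0.1747×259.1 + 0.3227×677.3 = 414.3737 per 1,000.
Difference = 437.9805 − 414.3737 = 23.6068.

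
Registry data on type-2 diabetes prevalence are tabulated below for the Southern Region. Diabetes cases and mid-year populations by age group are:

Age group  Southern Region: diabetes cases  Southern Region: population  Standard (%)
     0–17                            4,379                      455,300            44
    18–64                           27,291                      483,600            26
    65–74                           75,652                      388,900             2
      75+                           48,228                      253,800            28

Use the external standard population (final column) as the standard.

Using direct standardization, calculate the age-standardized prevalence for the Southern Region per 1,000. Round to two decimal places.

76.00

Age-specific rates per 1,000 for the Southern Region: 9.618, 56.433, 194.528, 190.024.
Standard weights: 0.44, 0.26, 0.02, 0.28.
Standardized rate: 0.4400×9.618 + 0.2600×56.433 + 0.0200×194.528 + 0.2800×190.024 = 76.0016 per 1,000.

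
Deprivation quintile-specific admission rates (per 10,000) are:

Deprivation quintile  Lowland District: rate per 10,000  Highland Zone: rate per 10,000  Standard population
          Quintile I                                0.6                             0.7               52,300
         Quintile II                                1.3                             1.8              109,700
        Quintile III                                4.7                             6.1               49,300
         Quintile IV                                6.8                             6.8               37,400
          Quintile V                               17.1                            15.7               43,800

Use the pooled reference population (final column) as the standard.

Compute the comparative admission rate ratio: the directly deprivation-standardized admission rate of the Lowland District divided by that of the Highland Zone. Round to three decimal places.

0.954

Standard total = 292,500; weights = 0.1788, 0.3750, 0.1685, 0.1279, 0.1497.
The Lowland District: 0.1788×0.6 + 0.3750×1.3 + 0.1685×4.7 + 0.1279×6.8 + 0.1497×17.1 = 4.8171 per 10,000.
The Highland Zone: 0.1788×0.7 + 0.3750×1.8 + 0.1685×6.1 + 0.1279×6.8 + 0.1497×15.7 = 5.0488 per 10,000.
Ratio = 4.8171 ÷ 5.0488 = 0.95410.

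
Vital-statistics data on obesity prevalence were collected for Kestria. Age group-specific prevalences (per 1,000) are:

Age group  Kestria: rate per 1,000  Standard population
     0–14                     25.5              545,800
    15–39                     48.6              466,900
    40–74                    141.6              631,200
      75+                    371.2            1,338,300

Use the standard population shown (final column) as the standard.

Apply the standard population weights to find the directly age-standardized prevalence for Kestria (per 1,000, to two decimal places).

208.83

Standard total = 2,982,200; weights = 0.1830, 0.1566, 0.2117, 0.4488.
Standardized rate: 0.1830×25.5 + 0.1566×48.6 + 0.2117×141.6 + 0.4488×371.2 = 208.8271 per 1,000.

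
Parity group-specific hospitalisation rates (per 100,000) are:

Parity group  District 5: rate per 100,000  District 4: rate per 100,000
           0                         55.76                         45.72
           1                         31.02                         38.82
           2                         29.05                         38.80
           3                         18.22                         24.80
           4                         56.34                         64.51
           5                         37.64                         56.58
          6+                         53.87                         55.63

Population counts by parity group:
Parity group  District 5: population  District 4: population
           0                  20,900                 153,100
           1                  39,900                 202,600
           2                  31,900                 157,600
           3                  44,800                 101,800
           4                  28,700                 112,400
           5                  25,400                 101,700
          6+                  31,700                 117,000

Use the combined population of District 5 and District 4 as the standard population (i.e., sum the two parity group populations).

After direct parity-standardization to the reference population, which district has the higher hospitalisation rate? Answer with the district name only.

District 4

Combined standard total = 1,169,500; weights = 0.1488, 0.2074, 0.1620, 0.1254, 0.1206, 0.1087, 0.1271.
District 5: 0.1488×55.76 + 0.2074×31.02 + 0.1620×29.05 + 0.1254×18.22 + 0.1206×56.34 + 0.1087×37.64 + 0.1271×53.87 = 39.4568 per 100,000.
District 4: 0.1488×45.72 + 0.2074×38.82 + 0.1620×38.80 + 0.1254×24.80 + 0.1206×64.51 + 0.1087×56.58 + 0.1271×55.63 = 45.2529 per 100,000.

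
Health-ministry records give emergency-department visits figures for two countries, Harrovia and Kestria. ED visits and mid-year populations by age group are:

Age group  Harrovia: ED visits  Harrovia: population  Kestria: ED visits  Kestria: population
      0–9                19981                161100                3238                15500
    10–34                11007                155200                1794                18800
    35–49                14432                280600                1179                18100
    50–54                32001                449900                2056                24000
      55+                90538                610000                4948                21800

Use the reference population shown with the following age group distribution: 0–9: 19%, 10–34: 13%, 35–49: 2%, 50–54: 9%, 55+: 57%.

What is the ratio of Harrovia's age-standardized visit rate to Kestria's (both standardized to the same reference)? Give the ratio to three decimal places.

Age-specific rates per 1000 for Harrovia: 124.029, 70.921, 51.433, 71.129, 148.423.
For Kestria: 208.903, 95.426, 65.138, 85.667, 226.972.
Standard weights: 0.19, 0.13, 0.02, 0.09, 0.57.
Harrovia: 0.1900×124.029 + 0.1300×70.921 + 0.0200×51.433 + 0.0900×71.129 + 0.5700×148.423 = 124.8166 per 1000.
Kestria: 0.1900×208.903 + 0.1300×95.426 + 0.0200×65.138 + 0.0900×85.667 + 0.5700×226.972 = 190.4840 per 1000.
Ratio = 124.8166 ÷ 190.4840 = 0.65526.

0.655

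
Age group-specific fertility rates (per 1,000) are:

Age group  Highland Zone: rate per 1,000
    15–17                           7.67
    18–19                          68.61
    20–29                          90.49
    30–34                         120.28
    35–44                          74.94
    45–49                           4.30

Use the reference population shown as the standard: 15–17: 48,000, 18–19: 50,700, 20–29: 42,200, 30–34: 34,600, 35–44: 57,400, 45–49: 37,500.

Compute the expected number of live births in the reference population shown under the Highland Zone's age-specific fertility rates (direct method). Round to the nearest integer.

16290

Expected live births = Σ (standard pop × age-specific rate ÷ 1,000)
= 48,000×7.67/1,000 + 50,700×68.61/1,000 + 42,200×90.49/1,000 + 34,600×120.28/1,000 + 57,400×74.94/1,000 + 37,500×4.30/1,000
= 368.16 + 3478.53 + 3818.68 + 4161.69 + 4301.56 + 161.25 = 16289.86.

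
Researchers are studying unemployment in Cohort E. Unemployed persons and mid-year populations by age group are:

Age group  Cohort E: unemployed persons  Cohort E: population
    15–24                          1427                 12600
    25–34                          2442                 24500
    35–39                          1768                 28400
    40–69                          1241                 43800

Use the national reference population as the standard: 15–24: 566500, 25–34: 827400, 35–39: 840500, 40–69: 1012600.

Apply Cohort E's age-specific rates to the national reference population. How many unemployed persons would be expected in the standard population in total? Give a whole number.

227643

Age-specific rates per 1000 for Cohort E: 113.254, 99.673, 62.254, 28.333.
Expected unemployed persons = Σ (standard pop × age-specific rate ÷ 1000)
= 566500×113.254/1000 + 827400×99.673/1000 + 840500×62.254/1000 + 1012600×28.333/1000
= 64158.37 + 82469.83 + 52324.08 + 28690.33 = 227642.62.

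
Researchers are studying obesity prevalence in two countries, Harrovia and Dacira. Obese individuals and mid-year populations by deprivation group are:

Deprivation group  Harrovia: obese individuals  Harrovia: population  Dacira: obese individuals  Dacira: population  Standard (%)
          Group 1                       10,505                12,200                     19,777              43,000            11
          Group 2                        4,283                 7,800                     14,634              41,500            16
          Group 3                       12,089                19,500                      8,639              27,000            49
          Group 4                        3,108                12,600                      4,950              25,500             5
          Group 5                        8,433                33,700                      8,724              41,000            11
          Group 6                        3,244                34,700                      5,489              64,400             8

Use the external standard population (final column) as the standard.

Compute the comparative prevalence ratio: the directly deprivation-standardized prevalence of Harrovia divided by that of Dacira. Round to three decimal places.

Deprivation-specific rates per 1,000 for Harrovia: 861.066, 549.103, 619.949, 246.667, 250.237, 93.487.
For Dacira: 459.930, 352.627, 319.963, 194.118, 212.780, 85.233.
Standard weights: 0.11, 0.16, 0.49, 0.05, 0.11, 0.08.
Harrovia: 0.1100×861.066 + 0.1600×549.103 + 0.4900×619.949 + 0.0500×246.667 + 0.1100×250.237 + 0.0800×93.487 = 533.6869 per 1,000.
Dacira: 0.1100×459.930 + 0.1600×352.627 + 0.4900×319.963 + 0.0500×194.118 + 0.1100×212.780 + 0.0800×85.233 = 303.7248 per 1,000.
Ratio = 533.6869 ÷ 303.7248 = 1.75714.

1.757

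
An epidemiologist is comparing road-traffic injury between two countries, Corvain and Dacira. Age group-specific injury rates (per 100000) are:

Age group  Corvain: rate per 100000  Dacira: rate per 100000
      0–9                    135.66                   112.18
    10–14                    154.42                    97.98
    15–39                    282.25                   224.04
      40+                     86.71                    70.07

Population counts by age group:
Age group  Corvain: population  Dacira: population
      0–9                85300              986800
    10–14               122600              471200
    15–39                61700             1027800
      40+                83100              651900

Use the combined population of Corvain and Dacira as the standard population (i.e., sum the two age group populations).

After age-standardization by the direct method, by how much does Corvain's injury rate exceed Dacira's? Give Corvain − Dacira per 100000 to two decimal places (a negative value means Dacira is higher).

Combined standard total = 3490400; weights = 0.3072, 0.1701, 0.3121, 0.2106.
Corvain: 0.3072×135.66 + 0.1701×154.42 + 0.3121×282.25 + 0.2106×86.71 = 174.3006 per 100000.
Dacira: 0.3072×112.18 + 0.1701×97.98 + 0.3121×224.04 + 0.2106×70.07 = 135.8130 per 100000.
Difference = 174.3006 − 135.8130 = 38.4876.

38.49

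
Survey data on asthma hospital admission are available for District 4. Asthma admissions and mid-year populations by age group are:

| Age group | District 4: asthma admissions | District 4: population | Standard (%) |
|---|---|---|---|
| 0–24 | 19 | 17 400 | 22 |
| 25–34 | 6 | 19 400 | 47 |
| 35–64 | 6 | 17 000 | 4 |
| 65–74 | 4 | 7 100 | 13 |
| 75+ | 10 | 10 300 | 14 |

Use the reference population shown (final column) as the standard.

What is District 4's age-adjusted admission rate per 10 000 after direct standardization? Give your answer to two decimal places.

Age-specific rates per 10 000 for District 4: 10.92, 3.09, 3.53, 5.63, 9.71.
Standard weights: 0.22, 0.47, 0.04, 0.13, 0.14.
Standardized rate: 0.2200×10.92 + 0.4700×3.09 + 0.0400×3.53 + 0.1300×5.63 + 0.1400×9.71 = 6.0887 per 10 000.

6.09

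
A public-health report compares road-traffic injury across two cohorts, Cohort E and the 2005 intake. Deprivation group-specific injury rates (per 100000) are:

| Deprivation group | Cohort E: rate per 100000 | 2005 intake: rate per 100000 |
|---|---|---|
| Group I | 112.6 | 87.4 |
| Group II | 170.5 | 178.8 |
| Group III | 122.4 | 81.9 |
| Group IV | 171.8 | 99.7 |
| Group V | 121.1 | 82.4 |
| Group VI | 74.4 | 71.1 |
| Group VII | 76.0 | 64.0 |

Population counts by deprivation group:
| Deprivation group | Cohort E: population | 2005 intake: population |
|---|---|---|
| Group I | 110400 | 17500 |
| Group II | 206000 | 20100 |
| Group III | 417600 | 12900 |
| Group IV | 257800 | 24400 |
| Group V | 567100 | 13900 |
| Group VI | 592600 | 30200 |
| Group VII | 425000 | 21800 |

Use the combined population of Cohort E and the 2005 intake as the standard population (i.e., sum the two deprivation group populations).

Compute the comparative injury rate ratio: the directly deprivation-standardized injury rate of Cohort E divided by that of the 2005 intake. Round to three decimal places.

Combined standard total = 2717300; weights = 0.0471, 0.0832, 0.1584, 0.1039, 0.2138, 0.2292, 0.1644.
Cohort E: 0.0471×112.6 + 0.0832×170.5 + 0.1584×122.4 + 0.1039×171.8 + 0.2138×121.1 + 0.2292×74.4 + 0.1644×76.0 = 112.1624 per 100000.
The 2005 intake: 0.0471×87.4 + 0.0832×178.8 + 0.1584×81.9 + 0.1039×99.7 + 0.2138×82.4 + 0.2292×71.1 + 0.1644×64.0 = 86.7586 per 100000.
Ratio = 112.1624 ÷ 86.7586 = 1.29281.

1.293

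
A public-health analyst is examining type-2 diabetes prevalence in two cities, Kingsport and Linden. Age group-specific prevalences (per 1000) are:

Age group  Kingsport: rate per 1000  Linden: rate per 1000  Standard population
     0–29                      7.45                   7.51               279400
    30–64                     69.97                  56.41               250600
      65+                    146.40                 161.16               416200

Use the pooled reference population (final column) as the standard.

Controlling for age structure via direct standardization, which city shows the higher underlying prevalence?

Linden

Standard total = 946200; weights = 0.2953, 0.2648, 0.4399.
Kingsport: 0.2953×7.45 + 0.2648×69.97 + 0.4399×146.40 = 85.1276 per 1000.
Linden: 0.2953×7.51 + 0.2648×56.41 + 0.4399×161.16 = 88.0463 per 1000.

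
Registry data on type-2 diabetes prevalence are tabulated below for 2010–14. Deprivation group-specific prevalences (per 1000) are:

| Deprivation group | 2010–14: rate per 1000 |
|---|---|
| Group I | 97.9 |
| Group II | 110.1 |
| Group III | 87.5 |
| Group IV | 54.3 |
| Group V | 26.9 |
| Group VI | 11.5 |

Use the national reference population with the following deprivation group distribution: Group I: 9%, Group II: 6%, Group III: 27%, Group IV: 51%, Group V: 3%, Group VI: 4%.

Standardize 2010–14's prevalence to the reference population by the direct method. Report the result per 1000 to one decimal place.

Standard weights: 0.09, 0.06, 0.27, 0.51, 0.03, 0.04.
Standardized rate: 0.0900×97.9 + 0.0600×110.1 + 0.2700×87.5 + 0.5100×54.3 + 0.0300×26.9 + 0.0400×11.5 = 68.0020 per 1000.

68.0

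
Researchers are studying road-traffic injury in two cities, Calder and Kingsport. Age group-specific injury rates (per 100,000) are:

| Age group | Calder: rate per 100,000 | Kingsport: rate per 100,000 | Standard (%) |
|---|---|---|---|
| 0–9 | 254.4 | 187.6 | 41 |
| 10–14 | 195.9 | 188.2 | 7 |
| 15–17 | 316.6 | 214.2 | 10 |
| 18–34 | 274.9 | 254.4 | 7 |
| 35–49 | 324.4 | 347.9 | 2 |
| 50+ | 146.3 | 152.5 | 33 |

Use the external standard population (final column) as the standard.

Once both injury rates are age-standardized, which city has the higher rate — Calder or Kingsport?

Standard weights: 0.41, 0.07, 0.10, 0.07, 0.02, 0.33.
Calder: 0.4100×254.4 + 0.0700×195.9 + 0.1000×316.6 + 0.0700×274.9 + 0.0200×324.4 + 0.3300×146.3 = 223.6870 per 100,000.
Kingsport: 0.4100×187.6 + 0.0700×188.2 + 0.1000×214.2 + 0.0700×254.4 + 0.0200×347.9 + 0.3300×152.5 = 186.6010 per 100,000.

Calder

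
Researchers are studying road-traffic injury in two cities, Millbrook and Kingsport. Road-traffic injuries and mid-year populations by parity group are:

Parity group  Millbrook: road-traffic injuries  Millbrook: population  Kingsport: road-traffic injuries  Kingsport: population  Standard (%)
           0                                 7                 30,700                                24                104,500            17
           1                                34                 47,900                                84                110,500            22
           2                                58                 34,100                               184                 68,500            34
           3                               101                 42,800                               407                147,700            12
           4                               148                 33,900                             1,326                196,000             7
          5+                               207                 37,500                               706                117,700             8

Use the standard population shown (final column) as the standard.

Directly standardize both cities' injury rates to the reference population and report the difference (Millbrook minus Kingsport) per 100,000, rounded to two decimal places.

Parity-specific rates per 100,000 for Millbrook: 22.80, 70.98, 170.09, 235.98, 436.58, 552.00.
For Kingsport: 22.97, 76.02, 268.61, 275.56, 676.53, 599.83.
Standard weights: 0.17, 0.22, 0.34, 0.12, 0.07, 0.08.
Millbrook: 0.1700×22.80 + 0.2200×70.98 + 0.3400×170.09 + 0.1200×235.98 + 0.0700×436.58 + 0.0800×552.00 = 180.3602 per 100,000.
Kingsport: 0.1700×22.97 + 0.2200×76.02 + 0.3400×268.61 + 0.1200×275.56 + 0.0700×676.53 + 0.0800×599.83 = 240.3673 per 100,000.
Difference = 180.3602 − 240.3673 = -60.0071.

-60.01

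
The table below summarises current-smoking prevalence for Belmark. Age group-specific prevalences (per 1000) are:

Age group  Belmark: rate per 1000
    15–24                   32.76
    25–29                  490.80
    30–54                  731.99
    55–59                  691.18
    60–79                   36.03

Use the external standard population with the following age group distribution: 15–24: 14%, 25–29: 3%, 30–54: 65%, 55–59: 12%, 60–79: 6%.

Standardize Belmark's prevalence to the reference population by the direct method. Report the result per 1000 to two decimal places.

Standard weights: 0.14, 0.03, 0.65, 0.12, 0.06.
Standardized rate: 0.1400×32.76 + 0.0300×490.80 + 0.6500×731.99 + 0.1200×691.18 + 0.0600×36.03 = 580.2073 per 1000.

580.21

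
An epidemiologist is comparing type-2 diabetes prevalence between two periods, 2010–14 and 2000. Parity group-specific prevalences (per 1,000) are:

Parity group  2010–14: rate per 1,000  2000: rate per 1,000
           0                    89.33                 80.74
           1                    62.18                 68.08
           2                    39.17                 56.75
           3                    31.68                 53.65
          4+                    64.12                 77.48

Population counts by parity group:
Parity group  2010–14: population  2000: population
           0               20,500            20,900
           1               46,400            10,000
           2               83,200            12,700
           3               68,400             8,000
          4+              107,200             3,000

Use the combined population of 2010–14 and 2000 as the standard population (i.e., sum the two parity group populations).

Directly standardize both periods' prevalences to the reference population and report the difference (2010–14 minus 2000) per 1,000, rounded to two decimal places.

Combined standard total = 380,300; weights = 0.1089, 0.1483, 0.2522, 0.2009, 0.2898.
2010–14: 0.1089×89.33 + 0.1483×62.18 + 0.2522×39.17 + 0.2009×31.68 + 0.2898×64.12 = 53.7681 per 1,000.
2000: 0.1089×80.74 + 0.1483×68.08 + 0.2522×56.75 + 0.2009×53.65 + 0.2898×77.48 = 66.4261 per 1,000.
Difference = 53.7681 − 66.4261 = -12.6580.

-12.66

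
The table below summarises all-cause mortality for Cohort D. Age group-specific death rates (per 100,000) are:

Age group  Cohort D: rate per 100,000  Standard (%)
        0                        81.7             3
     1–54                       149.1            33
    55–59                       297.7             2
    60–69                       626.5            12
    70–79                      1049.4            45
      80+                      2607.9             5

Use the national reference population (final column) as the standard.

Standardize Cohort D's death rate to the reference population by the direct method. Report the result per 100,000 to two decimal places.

735.41

Standard weights: 0.03, 0.33, 0.02, 0.12, 0.45, 0.05.
Standardized rate: 0.0300×81.7 + 0.3300×149.1 + 0.0200×297.7 + 0.1200×626.5 + 0.4500×1049.4 + 0.0500×2607.9 = 735.4130 per 100,000.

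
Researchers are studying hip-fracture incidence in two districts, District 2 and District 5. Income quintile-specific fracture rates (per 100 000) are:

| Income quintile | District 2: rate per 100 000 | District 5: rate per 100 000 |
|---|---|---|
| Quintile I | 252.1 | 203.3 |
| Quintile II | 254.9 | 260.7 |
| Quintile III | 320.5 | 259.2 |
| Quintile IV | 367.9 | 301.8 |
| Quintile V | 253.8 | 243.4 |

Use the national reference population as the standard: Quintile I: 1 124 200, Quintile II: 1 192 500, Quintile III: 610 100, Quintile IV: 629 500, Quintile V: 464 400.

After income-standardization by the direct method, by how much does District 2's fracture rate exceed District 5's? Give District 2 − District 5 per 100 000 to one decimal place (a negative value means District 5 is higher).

32.8

Standard total = 4 020 700; weights = 0.2796, 0.2966, 0.1517, 0.1566, 0.1155.
District 2: 0.2796×252.1 + 0.2966×254.9 + 0.1517×320.5 + 0.1566×367.9 + 0.1155×253.8 = 281.6360 per 100 000.
District 5: 0.2796×203.3 + 0.2966×260.7 + 0.1517×259.2 + 0.1566×301.8 + 0.1155×243.4 = 248.8598 per 100 000.
Difference = 281.6360 − 248.8598 = 32.7762.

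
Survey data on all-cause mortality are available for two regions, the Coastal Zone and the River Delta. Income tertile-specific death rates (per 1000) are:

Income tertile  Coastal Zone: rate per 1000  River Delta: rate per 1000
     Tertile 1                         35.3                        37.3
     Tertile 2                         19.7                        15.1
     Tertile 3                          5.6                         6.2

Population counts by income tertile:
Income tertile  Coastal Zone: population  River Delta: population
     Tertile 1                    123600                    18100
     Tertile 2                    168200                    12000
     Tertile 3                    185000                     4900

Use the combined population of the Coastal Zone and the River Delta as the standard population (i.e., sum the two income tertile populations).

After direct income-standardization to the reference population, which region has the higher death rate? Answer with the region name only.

Combined standard total = 511800; weights = 0.2769, 0.3521, 0.3710.
The Coastal Zone: 0.2769×35.3 + 0.3521×19.7 + 0.3710×5.6 = 18.7874 per 1000.
The River Delta: 0.2769×37.3 + 0.3521×15.1 + 0.3710×6.2 = 17.9441 per 1000.
The crude rates (18.27 vs 25.33) would put the River Delta higher, but that reflects its income composition; once standardized to a common income structure, the Coastal Zone has the higher underlying rate.

Coastal Zone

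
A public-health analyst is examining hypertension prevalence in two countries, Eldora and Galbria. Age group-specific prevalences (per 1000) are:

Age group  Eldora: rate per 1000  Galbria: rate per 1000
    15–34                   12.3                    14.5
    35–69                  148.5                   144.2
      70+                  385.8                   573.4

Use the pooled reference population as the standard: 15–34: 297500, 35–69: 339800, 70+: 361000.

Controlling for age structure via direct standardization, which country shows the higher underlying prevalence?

Galbria

Standard total = 998300; weights = 0.2980, 0.3404, 0.3616.
Eldora: 0.2980×12.3 + 0.3404×148.5 + 0.3616×385.8 = 193.7227 per 1000.
Galbria: 0.2980×14.5 + 0.3404×144.2 + 0.3616×573.4 = 260.7536 per 1000.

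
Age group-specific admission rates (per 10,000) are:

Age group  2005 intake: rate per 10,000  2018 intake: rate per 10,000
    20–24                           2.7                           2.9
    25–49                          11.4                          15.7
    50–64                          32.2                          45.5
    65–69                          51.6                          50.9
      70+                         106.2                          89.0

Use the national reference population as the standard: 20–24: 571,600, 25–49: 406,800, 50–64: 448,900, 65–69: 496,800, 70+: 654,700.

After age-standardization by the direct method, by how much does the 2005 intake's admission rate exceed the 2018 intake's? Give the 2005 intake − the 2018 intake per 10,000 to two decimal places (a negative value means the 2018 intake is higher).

Standard total = 2,578,800; weights = 0.2217, 0.1577, 0.1741, 0.1926, 0.2539.
The 2005 intake: 0.2217×2.7 + 0.1577×11.4 + 0.1741×32.2 + 0.1926×51.6 + 0.2539×106.2 = 44.9044 per 10,000.
The 2018 intake: 0.2217×2.9 + 0.1577×15.7 + 0.1741×45.5 + 0.1926×50.9 + 0.2539×89.0 = 43.4407 per 10,000.
Difference = 44.9044 − 43.4407 = 1.4637.

1.46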